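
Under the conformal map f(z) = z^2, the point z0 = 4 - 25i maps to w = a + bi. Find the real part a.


Step 1: z0 = 4 - 25i
Step 2: z0^2 = 4^2 - (-25)^2 - 200i
Step 3: real part = 16 - 625 = -609

-609


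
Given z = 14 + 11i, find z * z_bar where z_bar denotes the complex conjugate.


Step 1: conj(z) = 14 - 11i
Step 2: z * conj(z) = 14^2 + 11^2
Step 3: = 196 + 121 = 317

317


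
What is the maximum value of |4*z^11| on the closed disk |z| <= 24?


Step 1: On |z| = 24, |f(z)| = 4 * |z|^11 = 4 * 24^11
Step 2: By maximum modulus principle, maximum is on boundary.
Step 3: Maximum = 4 * 1521681143169024 = 6086724572676096

6086724572676096


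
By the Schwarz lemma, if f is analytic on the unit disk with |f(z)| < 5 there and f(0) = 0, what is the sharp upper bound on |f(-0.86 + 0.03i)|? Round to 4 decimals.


Step 1: g = f/5 maps D -> D with g(0) = 0, so by the Schwarz lemma |g(z)| <= |z|, i.e. |f(z)| <= 5|z|; this is sharp (f(z) = 5z).
Step 2: |z0|^2 = (-0.86)^2 + 0.03^2 = 0.7405
Step 3: |z0| = sqrt(0.7405) = 0.860523
Step 4: Best bound = 5 * |z0| = 5 * 0.860523 = 4.3026

4.3026


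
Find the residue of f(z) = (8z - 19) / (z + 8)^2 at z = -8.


Step 1: Pole of order 2 at z = -8
Step 2: Res = lim d/dz [(z + 8)^2 * f(z)] as z -> -8
Step 3: (z + 8)^2 * f(z) = 8z - 19
Step 4: d/dz[8z - 19] = 8

8


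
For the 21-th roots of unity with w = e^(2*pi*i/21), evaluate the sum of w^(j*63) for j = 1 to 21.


Step 1: The sum sum_{j=1}^{n} w^(k*j) equals n if n | k, else 0.
Step 2: Here n = 21, k = 63
Step 3: Does n divide k? 21 | 63 -> True
Step 4: Sum = 21

21


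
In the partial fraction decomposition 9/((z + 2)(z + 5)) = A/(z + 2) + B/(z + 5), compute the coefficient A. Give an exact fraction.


Step 1: Multiply both sides by (z + 2) and set z = -2
Step 2: A = 9 / (-2 + 5)
Step 3: A = 9 / 3
Step 4: A = 3

3


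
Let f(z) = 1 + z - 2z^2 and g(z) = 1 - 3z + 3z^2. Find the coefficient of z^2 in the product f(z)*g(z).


Step 1: z^2 term in f*g comes from: (1)*(3z^2) + (z)*(-3z) + (-2z^2)*(1)
Step 2: = 3 - 3 - 2
Step 3: = -2

-2


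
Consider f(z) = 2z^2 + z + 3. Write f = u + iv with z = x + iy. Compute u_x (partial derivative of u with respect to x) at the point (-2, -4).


Step 1: f(z) = 2(x+iy)^2 + (x+iy) + 3
Step 2: u = 2(x^2 - y^2) + x + 3
Step 3: u_x = 4x + 1
Step 4: At (-2, -4): u_x = -8 + 1 = -7

-7


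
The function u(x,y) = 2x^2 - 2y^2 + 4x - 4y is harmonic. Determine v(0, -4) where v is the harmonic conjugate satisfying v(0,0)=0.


Step 1: v_x = -u_y = 4y + 4
Step 2: v_y = u_x = 4x + 4
Step 3: v = 4xy + 4x + 4y + C
Step 4: v(0,0) = 0 => C = 0
Step 5: v(0, -4) = -16

-16


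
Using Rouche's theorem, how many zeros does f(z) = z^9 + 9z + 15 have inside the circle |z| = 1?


Step 1: On |z| = 1 the three terms have sizes |z^9| = 1^9 = 1, |9z| = 9*1 = 9, |15| = 15
Step 2: The dominant term is g(z) = 15; let h(z) = z^9 + 9z so f = g + h
Step 3: On |z| = 1: |g| = 15 and |h| <= 1 + 9 = 10
Step 4: Since 15 > 10, |h| < |g| on |z| = 1, so by Rouche f has the same number of zeros as g inside |z| < 1
Step 5: g(z) = 15 is a nonzero constant with no zeros inside |z| < 1. Answer = 0

0


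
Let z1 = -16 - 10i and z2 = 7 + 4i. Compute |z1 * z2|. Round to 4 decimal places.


Step 1: |z1| = sqrt((-16)^2 + (-10)^2) = sqrt(356)
Step 2: |z2| = sqrt(7^2 + 4^2) = sqrt(65)
Step 3: |z1*z2| = |z1|*|z2| = sqrt(356) * sqrt(65) = sqrt(356 * 65) = sqrt(23140)
Step 4: = 152.1184

152.1184


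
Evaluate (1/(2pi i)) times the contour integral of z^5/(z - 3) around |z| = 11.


Step 1: f(z) = z^5, a = 3 is inside |z| = 11
Step 2: By Cauchy integral formula: (1/(2pi*i)) * integral = f(a)
Step 3: f(3) = 3^5 = 243

243


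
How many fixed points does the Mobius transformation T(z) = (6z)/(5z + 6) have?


Step 1: Fixed points satisfy T(z) = z
Step 2: 5z^2 = 0
Step 3: Discriminant = 0^2 - 4*5*0 = 0
Step 4: Number of fixed points = 1

1


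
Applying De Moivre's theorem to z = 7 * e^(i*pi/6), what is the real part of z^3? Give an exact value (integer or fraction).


Step 1: By De Moivre's theorem, z^3 = 7^3 * e^(i*3*pi/6) = 343 * (cos(pi/2) + i*sin(pi/2))
Step 2: |z|^3 = 7^3 = 343
Step 3: The angle pi/2 already lies in [0, 2*pi)
Step 4: cos(pi/2) = 0
Step 5: Re(z^3) = 343 * 0 = 0

0


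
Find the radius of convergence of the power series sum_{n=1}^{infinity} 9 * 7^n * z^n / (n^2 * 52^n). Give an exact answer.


Step 1: General term a_n = 9 * 7^n / (n^2 * 52^n)
Step 2: By the root test, |a_n|^(1/n) = 9^(1/n) * 7 / (n^(2/n) * 52) -> 7/52 as n -> infinity (since 9^(1/n) -> 1 and n^(2/n) -> 1)
Step 3: R = 1/lim|a_n|^(1/n) = 52/7

52/7


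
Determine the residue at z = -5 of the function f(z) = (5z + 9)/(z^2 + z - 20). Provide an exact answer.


Step 1: Q(z) = z^2 + z - 20 = (z + 5)(z - 4)
Step 2: Q'(z) = 2z + 1
Step 3: Q'(-5) = -9, P(-5) = -16
Step 4: Res = P(-5)/Q'(-5) = -16/(-9) = 16/9

16/9


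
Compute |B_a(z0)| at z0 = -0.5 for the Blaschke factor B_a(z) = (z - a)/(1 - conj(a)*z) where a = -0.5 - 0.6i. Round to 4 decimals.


Step 1: Numerator z0 - a = -0.5 - (-0.5 - 0.6i) = 0 + 0.6i
Step 2: Denominator 1 - conj(a)*z0 = 1 - (-0.5 + 0.6i)*(-0.5) = 0.75 + 0.3i
Step 3: |z0 - a|^2 = 0^2 + 0.6^2 = 0.36; |1 - conj(a)*z0|^2 = 0.75^2 + 0.3^2 = 0.6525
Step 4: |B_a(-0.5)| = sqrt(0.36 / 0.6525) = sqrt(0.551724)
Step 5: = 0.7428

0.7428


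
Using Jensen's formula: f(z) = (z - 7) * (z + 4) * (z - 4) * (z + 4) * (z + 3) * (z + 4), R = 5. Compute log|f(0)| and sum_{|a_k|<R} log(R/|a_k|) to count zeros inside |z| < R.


Jensen's formula: (1/2pi)*integral log|f(Re^it)|dt = log|f(0)| + sum_{|a_k|<R} log(R/|a_k|)
Step 1: f(0) = (-7) * 4 * (-4) * 4 * 3 * 4 = 5376
Step 2: log|f(0)| = log|7| + log|-4| + log|4| + log|-4| + log|-3| + log|-4| = 8.5897
Step 3: Zeros inside |z| < 5: -4, 4, -4, -3, -4
Step 4: Jensen sum = log(5/4) + log(5/4) + log(5/4) + log(5/3) + log(5/4) = 1.4034
Step 5: n(R) = number of terms in the Jensen sum = count of zeros inside |z| < 5 = 5

5


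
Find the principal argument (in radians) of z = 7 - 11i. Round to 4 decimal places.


Step 1: z = 7 - 11i
Step 2: arg(z) = atan2(-11, 7)
Step 3: arg(z) = -1.0041

-1.0041


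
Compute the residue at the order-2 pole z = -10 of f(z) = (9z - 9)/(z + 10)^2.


Step 1: Pole of order 2 at z = -10
Step 2: Res = lim d/dz [(z + 10)^2 * f(z)] as z -> -10
Step 3: (z + 10)^2 * f(z) = 9z - 9
Step 4: d/dz[9z - 9] = 9

9


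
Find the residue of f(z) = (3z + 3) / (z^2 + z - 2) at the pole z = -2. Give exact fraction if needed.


Step 1: Q(z) = z^2 + z - 2 = (z + 2)(z - 1)
Step 2: Q'(z) = 2z + 1
Step 3: Q'(-2) = -3, P(-2) = -3
Step 4: Res = P(-2)/Q'(-2) = -3/(-3) = 1

1


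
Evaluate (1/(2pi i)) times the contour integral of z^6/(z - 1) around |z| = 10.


Step 1: f(z) = z^6, a = 1 is inside |z| = 10
Step 2: By Cauchy integral formula: (1/(2pi*i)) * integral = f(a)
Step 3: f(1) = 1^6 = 1

1


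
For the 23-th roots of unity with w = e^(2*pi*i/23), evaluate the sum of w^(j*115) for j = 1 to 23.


Step 1: The sum sum_{j=1}^{n} w^(k*j) equals n if n | k, else 0.
Step 2: Here n = 23, k = 115
Step 3: Does n divide k? 23 | 115 -> True
Step 4: Sum = 23

23


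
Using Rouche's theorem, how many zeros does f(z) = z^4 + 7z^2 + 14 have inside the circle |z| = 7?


Step 1: On |z| = 7 the three terms have sizes |z^4| = 7^4 = 2401, |7z^2| = 7*7^2 = 343, |14| = 14
Step 2: The dominant term is g(z) = z^4; let h(z) = 7z^2 + 14 so f = g + h
Step 3: On |z| = 7: |g| = 2401 and |h| <= 343 + 14 = 357
Step 4: Since 2401 > 357, |h| < |g| on |z| = 7, so by Rouche f has the same number of zeros as g inside |z| < 7
Step 5: g(z) = z^4 has 4 zeros (all at the origin) inside |z| < 7. Answer = 4

4


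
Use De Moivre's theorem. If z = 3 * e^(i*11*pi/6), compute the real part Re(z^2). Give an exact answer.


Step 1: By De Moivre's theorem, z^2 = 3^2 * e^(i*2*11*pi/6) = 9 * (cos(11*pi/3) + i*sin(11*pi/3))
Step 2: |z|^2 = 3^2 = 9
Step 3: Reduce the angle mod 2*pi: 11*pi/3 - 2*pi = 5*pi/3
Step 4: cos(5*pi/3) = 1/2
Step 5: Re(z^2) = 9 * 1/2 = 9/2

9/2


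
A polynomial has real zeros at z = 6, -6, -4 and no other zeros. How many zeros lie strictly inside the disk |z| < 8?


Step 1: Check each root:
  z = 6: |6| = 6 < 8
  z = -6: |-6| = 6 < 8
  z = -4: |-4| = 4 < 8
Step 2: Count = 3

3


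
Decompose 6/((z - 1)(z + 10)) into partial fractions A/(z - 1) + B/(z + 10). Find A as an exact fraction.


Step 1: Multiply both sides by (z - 1) and set z = 1
Step 2: A = 6 / (1 + 10)
Step 3: A = 6 / 11
Step 4: A = 6/11

6/11


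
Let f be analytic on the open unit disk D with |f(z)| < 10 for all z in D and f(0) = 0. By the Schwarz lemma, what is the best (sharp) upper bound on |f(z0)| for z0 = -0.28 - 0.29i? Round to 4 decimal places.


Step 1: g = f/10 maps D -> D with g(0) = 0, so by the Schwarz lemma |g(z)| <= |z|, i.e. |f(z)| <= 10|z|; this is sharp (f(z) = 10z).
Step 2: |z0|^2 = (-0.28)^2 + (-0.29)^2 = 0.1625
Step 3: |z0| = sqrt(0.1625) = 0.403113
Step 4: Best bound = 10 * |z0| = 10 * 0.403113 = 4.0311

4.0311


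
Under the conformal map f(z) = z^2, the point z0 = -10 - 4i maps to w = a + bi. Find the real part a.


Step 1: z0 = -10 - 4i
Step 2: z0^2 = (-10)^2 - (-4)^2 + 80i
Step 3: real part = 100 - 16 = 84

84


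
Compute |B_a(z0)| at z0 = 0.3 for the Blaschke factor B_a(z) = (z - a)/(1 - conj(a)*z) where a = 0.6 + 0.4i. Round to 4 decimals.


Step 1: Numerator z0 - a = 0.3 - (0.6 + 0.4i) = -0.3 - 0.4i
Step 2: Denominator 1 - conj(a)*z0 = 1 - (0.6 - 0.4i)*0.3 = 0.82 + 0.12i
Step 3: |z0 - a|^2 = (-0.3)^2 + (-0.4)^2 = 0.25; |1 - conj(a)*z0|^2 = 0.82^2 + 0.12^2 = 0.6868
Step 4: |B_a(0.3)| = sqrt(0.25 / 0.6868) = sqrt(0.364007)
Step 5: = 0.6033

0.6033


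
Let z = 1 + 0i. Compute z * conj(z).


Step 1: conj(z) = 1 - 0i
Step 2: z * conj(z) = 1^2 + 0^2
Step 3: = 1 + 0 = 1

1


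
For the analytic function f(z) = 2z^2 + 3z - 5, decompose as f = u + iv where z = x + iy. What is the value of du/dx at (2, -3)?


Step 1: f(z) = 2(x+iy)^2 + 3(x+iy) - 5
Step 2: u = 2(x^2 - y^2) + 3x - 5
Step 3: u_x = 4x + 3
Step 4: At (2, -3): u_x = 8 + 3 = 11

11


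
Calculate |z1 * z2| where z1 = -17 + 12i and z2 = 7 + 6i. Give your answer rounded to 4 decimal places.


Step 1: |z1| = sqrt((-17)^2 + 12^2) = sqrt(433)
Step 2: |z2| = sqrt(7^2 + 6^2) = sqrt(85)
Step 3: |z1*z2| = |z1|*|z2| = sqrt(433) * sqrt(85) = sqrt(433 * 85) = sqrt(36805)
Step 4: = 191.8463

191.8463


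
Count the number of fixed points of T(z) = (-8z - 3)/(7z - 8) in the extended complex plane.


Step 1: Fixed points satisfy T(z) = z
Step 2: 7z^2 + 3 = 0
Step 3: Discriminant = 0^2 - 4*7*3 = -84
Step 4: Number of fixed points = 2

2


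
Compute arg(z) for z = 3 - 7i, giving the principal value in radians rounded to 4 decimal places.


Step 1: z = 3 - 7i
Step 2: arg(z) = atan2(-7, 3)
Step 3: arg(z) = -1.1659

-1.1659


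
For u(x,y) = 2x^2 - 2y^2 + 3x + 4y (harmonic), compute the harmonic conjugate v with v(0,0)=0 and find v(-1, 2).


Step 1: v_x = -u_y = 4y - 4
Step 2: v_y = u_x = 4x + 3
Step 3: v = 4xy - 4x + 3y + C
Step 4: v(0,0) = 0 => C = 0
Step 5: v(-1, 2) = 2

2


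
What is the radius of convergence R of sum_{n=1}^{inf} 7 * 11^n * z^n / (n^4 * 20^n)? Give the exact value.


Step 1: General term a_n = 7 * 11^n / (n^4 * 20^n)
Step 2: By the root test, |a_n|^(1/n) = 7^(1/n) * 11 / (n^(4/n) * 20) -> 11/20 as n -> infinity (since 7^(1/n) -> 1 and n^(4/n) -> 1)
Step 3: R = 1/lim|a_n|^(1/n) = 20/11

20/11


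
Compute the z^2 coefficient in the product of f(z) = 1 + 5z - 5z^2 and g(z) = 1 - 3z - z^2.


Step 1: z^2 term in f*g comes from: (1)*(-z^2) + (5z)*(-3z) + (-5z^2)*(1)
Step 2: = -1 - 15 - 5
Step 3: = -21

-21


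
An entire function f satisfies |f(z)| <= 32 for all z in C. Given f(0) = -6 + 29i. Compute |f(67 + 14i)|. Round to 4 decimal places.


Step 1: By Liouville's theorem, a bounded entire function is constant.
Step 2: f(z) = f(0) = -6 + 29i for all z.
Step 3: |f(w)| = |-6 + 29i| = sqrt(36 + 841)
Step 4: = 29.6142

29.6142


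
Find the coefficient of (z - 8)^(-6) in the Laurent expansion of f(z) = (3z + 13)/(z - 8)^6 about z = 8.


Step 1: Write the numerator in powers of (z - 8): 3z + 13 = 3(z - 8) + (3*8 + 13) = 3(z - 8) + 37
Step 2: Divide by (z - 8)^6: f(z) = 37(z - 8)^(-6) + 3(z - 8)^(-5)
Step 3: This finite sum is the Laurent series of f about z = 8.
Step 4: Coefficient of (z - 8)^(-6) = 3*8 + 13 = 37

37


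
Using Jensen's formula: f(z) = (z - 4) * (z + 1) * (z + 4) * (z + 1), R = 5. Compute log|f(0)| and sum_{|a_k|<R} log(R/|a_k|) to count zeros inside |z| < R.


Jensen's formula: (1/2pi)*integral log|f(Re^it)|dt = log|f(0)| + sum_{|a_k|<R} log(R/|a_k|)
Step 1: f(0) = (-4) * 1 * 4 * 1 = -16
Step 2: log|f(0)| = log|4| + log|-1| + log|-4| + log|-1| = 2.7726
Step 3: Zeros inside |z| < 5: 4, -1, -4, -1
Step 4: Jensen sum = log(5/4) + log(5/1) + log(5/4) + log(5/1) = 3.6652
Step 5: n(R) = number of terms in the Jensen sum = count of zeros inside |z| < 5 = 4

4


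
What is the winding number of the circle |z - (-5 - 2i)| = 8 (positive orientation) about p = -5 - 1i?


Step 1: Center c = (-5, -2), radius = 8
Step 2: |p - c|^2 = 0^2 + 1^2 = 1
Step 3: r^2 = 64
Step 4: |p-c| < r so winding number = 1

1


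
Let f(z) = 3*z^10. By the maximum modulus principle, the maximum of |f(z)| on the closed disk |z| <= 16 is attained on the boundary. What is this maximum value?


Step 1: On |z| = 16, |f(z)| = 3 * |z|^10 = 3 * 16^10
Step 2: By maximum modulus principle, maximum is on boundary.
Step 3: Maximum = 3 * 1099511627776 = 3298534883328

3298534883328


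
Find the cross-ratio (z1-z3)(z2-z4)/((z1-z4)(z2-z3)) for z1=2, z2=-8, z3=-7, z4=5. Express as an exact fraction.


Step 1: (z1-z3)(z2-z4) = 9 * (-13) = -117
Step 2: (z1-z4)(z2-z3) = (-3) * (-1) = 3
Step 3: Cross-ratio = -117/3 = -39

-39


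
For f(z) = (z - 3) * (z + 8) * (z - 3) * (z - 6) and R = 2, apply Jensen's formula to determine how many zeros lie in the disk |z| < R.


Jensen's formula: (1/2pi)*integral log|f(Re^it)|dt = log|f(0)| + sum_{|a_k|<R} log(R/|a_k|)
Step 1: f(0) = (-3) * 8 * (-3) * (-6) = -432
Step 2: log|f(0)| = log|3| + log|-8| + log|3| + log|6| = 6.0684
Step 3: Zeros inside |z| < 2: none
Step 4: Jensen sum = (empty sum) = 0
Step 5: n(R) = number of terms in the Jensen sum = count of zeros inside |z| < 2 = 0

0


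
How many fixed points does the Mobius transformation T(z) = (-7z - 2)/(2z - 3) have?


Step 1: Fixed points satisfy T(z) = z
Step 2: 2z^2 + 4z + 2 = 0
Step 3: Discriminant = 4^2 - 4*2*2 = 0
Step 4: Number of fixed points = 1

1


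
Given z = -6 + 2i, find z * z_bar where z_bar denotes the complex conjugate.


Step 1: conj(z) = -6 - 2i
Step 2: z * conj(z) = (-6)^2 + 2^2
Step 3: = 36 + 4 = 40

40


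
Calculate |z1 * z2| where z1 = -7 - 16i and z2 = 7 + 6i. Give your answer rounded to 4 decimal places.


Step 1: |z1| = sqrt((-7)^2 + (-16)^2) = sqrt(305)
Step 2: |z2| = sqrt(7^2 + 6^2) = sqrt(85)
Step 3: |z1*z2| = |z1|*|z2| = sqrt(305) * sqrt(85) = sqrt(305 * 85) = sqrt(25925)
Step 4: = 161.0124

161.0124


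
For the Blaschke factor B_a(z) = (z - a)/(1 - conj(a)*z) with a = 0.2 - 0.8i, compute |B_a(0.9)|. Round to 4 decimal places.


Step 1: Numerator z0 - a = 0.9 - (0.2 - 0.8i) = 0.7 + 0.8i
Step 2: Denominator 1 - conj(a)*z0 = 1 - (0.2 + 0.8i)*0.9 = 0.82 - 0.72i
Step 3: |z0 - a|^2 = 0.7^2 + 0.8^2 = 1.13; |1 - conj(a)*z0|^2 = 0.82^2 + (-0.72)^2 = 1.1908
Step 4: |B_a(0.9)| = sqrt(1.13 / 1.1908) = sqrt(0.948942)
Step 5: = 0.9741

0.9741


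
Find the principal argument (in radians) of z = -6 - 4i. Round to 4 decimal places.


Step 1: z = -6 - 4i
Step 2: arg(z) = atan2(-4, -6)
Step 3: arg(z) = -2.5536

-2.5536


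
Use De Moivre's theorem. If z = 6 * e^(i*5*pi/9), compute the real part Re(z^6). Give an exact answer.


Step 1: By De Moivre's theorem, z^6 = 6^6 * e^(i*6*5*pi/9) = 46656 * (cos(10*pi/3) + i*sin(10*pi/3))
Step 2: |z|^6 = 6^6 = 46656
Step 3: Reduce the angle mod 2*pi: 10*pi/3 - 2*pi = 4*pi/3
Step 4: cos(4*pi/3) = -1/2
Step 5: Re(z^6) = 46656 * (-1/2) = -23328

-23328


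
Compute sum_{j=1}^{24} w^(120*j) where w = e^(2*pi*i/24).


Step 1: The sum sum_{j=1}^{n} w^(k*j) equals n if n | k, else 0.
Step 2: Here n = 24, k = 120
Step 3: Does n divide k? 24 | 120 -> True
Step 4: Sum = 24

24


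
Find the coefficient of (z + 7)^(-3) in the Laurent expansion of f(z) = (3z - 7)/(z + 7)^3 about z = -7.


Step 1: Write the numerator in powers of (z + 7): 3z - 7 = 3(z + 7) + (3*(-7) - 7) = 3(z + 7) - 28
Step 2: Divide by (z + 7)^3: f(z) = -28(z + 7)^(-3) + 3(z + 7)^(-2)
Step 3: This finite sum is the Laurent series of f about z = -7.
Step 4: Coefficient of (z + 7)^(-3) = 3*(-7) - 7 = -28

-28


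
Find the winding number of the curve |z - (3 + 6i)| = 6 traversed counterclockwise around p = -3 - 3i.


Step 1: Center c = (3, 6), radius = 6
Step 2: |p - c|^2 = (-6)^2 + (-9)^2 = 117
Step 3: r^2 = 36
Step 4: |p-c| > r so winding number = 0

0


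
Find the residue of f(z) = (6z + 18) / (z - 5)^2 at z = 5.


Step 1: Pole of order 2 at z = 5
Step 2: Res = lim d/dz [(z - 5)^2 * f(z)] as z -> 5
Step 3: (z - 5)^2 * f(z) = 6z + 18
Step 4: d/dz[6z + 18] = 6

6


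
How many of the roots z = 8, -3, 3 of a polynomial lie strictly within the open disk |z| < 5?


Step 1: Check each root:
  z = 8: |8| = 8 >= 5
  z = -3: |-3| = 3 < 5
  z = 3: |3| = 3 < 5
Step 2: Count = 2

2


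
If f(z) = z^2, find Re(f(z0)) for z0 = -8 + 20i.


Step 1: z0 = -8 + 20i
Step 2: z0^2 = (-8)^2 - 20^2 - 320i
Step 3: real part = 64 - 400 = -336

-336


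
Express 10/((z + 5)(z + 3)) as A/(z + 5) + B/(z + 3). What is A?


Step 1: Multiply both sides by (z + 5) and set z = -5
Step 2: A = 10 / (-5 + 3)
Step 3: A = 10 / (-2)
Step 4: A = -5

-5


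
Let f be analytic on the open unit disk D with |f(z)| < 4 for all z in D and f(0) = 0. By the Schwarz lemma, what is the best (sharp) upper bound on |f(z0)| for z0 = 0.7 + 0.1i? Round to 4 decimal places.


Step 1: g = f/4 maps D -> D with g(0) = 0, so by the Schwarz lemma |g(z)| <= |z|, i.e. |f(z)| <= 4|z|; this is sharp (f(z) = 4z).
Step 2: |z0|^2 = 0.7^2 + 0.1^2 = 0.5
Step 3: |z0| = sqrt(0.5) = 0.707107
Step 4: Best bound = 4 * |z0| = 4 * 0.707107 = 2.8284

2.8284


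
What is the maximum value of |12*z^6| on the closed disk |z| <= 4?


Step 1: On |z| = 4, |f(z)| = 12 * |z|^6 = 12 * 4^6
Step 2: By maximum modulus principle, maximum is on boundary.
Step 3: Maximum = 12 * 4096 = 49152

49152


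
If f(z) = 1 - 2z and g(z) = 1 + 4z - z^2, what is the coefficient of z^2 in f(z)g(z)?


Step 1: z^2 term in f*g comes from: (1)*(-z^2) + (-2z)*(4z) + (0)*(1)
Step 2: = -1 - 8 + 0
Step 3: = -9

-9


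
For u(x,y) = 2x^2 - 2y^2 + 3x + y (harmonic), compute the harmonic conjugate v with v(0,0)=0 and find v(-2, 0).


Step 1: v_x = -u_y = 4y - 1
Step 2: v_y = u_x = 4x + 3
Step 3: v = 4xy - x + 3y + C
Step 4: v(0,0) = 0 => C = 0
Step 5: v(-2, 0) = 2

2


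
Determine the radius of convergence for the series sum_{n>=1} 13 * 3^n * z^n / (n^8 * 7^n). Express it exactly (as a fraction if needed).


Step 1: General term a_n = 13 * 3^n / (n^8 * 7^n)
Step 2: By the root test, |a_n|^(1/n) = 13^(1/n) * 3 / (n^(8/n) * 7) -> 3/7 as n -> infinity (since 13^(1/n) -> 1 and n^(8/n) -> 1)
Step 3: R = 1/lim|a_n|^(1/n) = 7/3

7/3


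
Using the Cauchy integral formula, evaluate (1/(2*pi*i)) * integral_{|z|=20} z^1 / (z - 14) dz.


Step 1: f(z) = z^1, a = 14 is inside |z| = 20
Step 2: By Cauchy integral formula: (1/(2pi*i)) * integral = f(a)
Step 3: f(14) = 14^1 = 14

14


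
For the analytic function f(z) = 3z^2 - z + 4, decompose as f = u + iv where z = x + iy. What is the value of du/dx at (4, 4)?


Step 1: f(z) = 3(x+iy)^2 - (x+iy) + 4
Step 2: u = 3(x^2 - y^2) - x + 4
Step 3: u_x = 6x - 1
Step 4: At (4, 4): u_x = 24 - 1 = 23

23


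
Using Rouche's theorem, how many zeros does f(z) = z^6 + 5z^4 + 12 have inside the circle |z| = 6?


Step 1: On |z| = 6 the three terms have sizes |z^6| = 6^6 = 46656, |5z^4| = 5*6^4 = 6480, |12| = 12
Step 2: The dominant term is g(z) = z^6; let h(z) = 5z^4 + 12 so f = g + h
Step 3: On |z| = 6: |g| = 46656 and |h| <= 6480 + 12 = 6492
Step 4: Since 46656 > 6492, |h| < |g| on |z| = 6, so by Rouche f has the same number of zeros as g inside |z| < 6
Step 5: g(z) = z^6 has 6 zeros (all at the origin) inside |z| < 6. Answer = 6

6


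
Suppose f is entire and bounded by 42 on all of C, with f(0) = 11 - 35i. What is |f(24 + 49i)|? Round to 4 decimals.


Step 1: By Liouville's theorem, a bounded entire function is constant.
Step 2: f(z) = f(0) = 11 - 35i for all z.
Step 3: |f(w)| = |11 - 35i| = sqrt(121 + 1225)
Step 4: = 36.6879

36.6879


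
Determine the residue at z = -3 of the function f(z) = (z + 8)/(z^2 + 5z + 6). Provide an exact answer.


Step 1: Q(z) = z^2 + 5z + 6 = (z + 3)(z + 2)
Step 2: Q'(z) = 2z + 5
Step 3: Q'(-3) = -1, P(-3) = 5
Step 4: Res = P(-3)/Q'(-3) = 5/(-1) = -5

-5


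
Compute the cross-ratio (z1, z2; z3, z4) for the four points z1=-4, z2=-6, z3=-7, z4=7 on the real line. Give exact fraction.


Step 1: (z1-z3)(z2-z4) = 3 * (-13) = -39
Step 2: (z1-z4)(z2-z3) = (-11) * 1 = -11
Step 3: Cross-ratio = 39/11 = 39/11

39/11


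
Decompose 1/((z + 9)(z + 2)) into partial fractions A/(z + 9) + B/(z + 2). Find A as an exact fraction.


Step 1: Multiply both sides by (z + 9) and set z = -9
Step 2: A = 1 / (-9 + 2)
Step 3: A = 1 / (-7)
Step 4: A = -1/7

-1/7


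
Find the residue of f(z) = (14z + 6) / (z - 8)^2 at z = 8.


Step 1: Pole of order 2 at z = 8
Step 2: Res = lim d/dz [(z - 8)^2 * f(z)] as z -> 8
Step 3: (z - 8)^2 * f(z) = 14z + 6
Step 4: d/dz[14z + 6] = 14

14


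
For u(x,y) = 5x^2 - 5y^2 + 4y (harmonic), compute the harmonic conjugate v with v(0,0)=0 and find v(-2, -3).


Step 1: v_x = -u_y = 10y - 4
Step 2: v_y = u_x = 10x + 0
Step 3: v = 10xy - 4x + C
Step 4: v(0,0) = 0 => C = 0
Step 5: v(-2, -3) = 68

68


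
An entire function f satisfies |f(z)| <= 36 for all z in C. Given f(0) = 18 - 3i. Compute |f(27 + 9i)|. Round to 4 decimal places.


Step 1: By Liouville's theorem, a bounded entire function is constant.
Step 2: f(z) = f(0) = 18 - 3i for all z.
Step 3: |f(w)| = |18 - 3i| = sqrt(324 + 9)
Step 4: = 18.2483

18.2483


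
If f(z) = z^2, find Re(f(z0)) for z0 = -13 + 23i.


Step 1: z0 = -13 + 23i
Step 2: z0^2 = (-13)^2 - 23^2 - 598i
Step 3: real part = 169 - 529 = -360

-360


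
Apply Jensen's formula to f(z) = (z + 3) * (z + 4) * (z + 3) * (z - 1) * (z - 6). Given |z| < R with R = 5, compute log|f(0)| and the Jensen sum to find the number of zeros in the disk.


Jensen's formula: (1/2pi)*integral log|f(Re^it)|dt = log|f(0)| + sum_{|a_k|<R} log(R/|a_k|)
Step 1: f(0) = 3 * 4 * 3 * (-1) * (-6) = 216
Step 2: log|f(0)| = log|-3| + log|-4| + log|-3| + log|1| + log|6| = 5.3753
Step 3: Zeros inside |z| < 5: -3, -4, -3, 1
Step 4: Jensen sum = log(5/3) + log(5/4) + log(5/3) + log(5/1) = 2.8542
Step 5: n(R) = number of terms in the Jensen sum = count of zeros inside |z| < 5 = 4

4


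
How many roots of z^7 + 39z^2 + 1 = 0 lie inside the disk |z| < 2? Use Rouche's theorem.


Step 1: On |z| = 2 the three terms have sizes |z^7| = 2^7 = 128, |39z^2| = 39*2^2 = 156, |1| = 1
Step 2: The dominant term is g(z) = 39z^2; let h(z) = z^7 + 1 so f = g + h
Step 3: On |z| = 2: |g| = 156 and |h| <= 128 + 1 = 129
Step 4: Since 156 > 129, |h| < |g| on |z| = 2, so by Rouche f has the same number of zeros as g inside |z| < 2
Step 5: g(z) = 39z^2 has 2 zeros (at the origin, multiplicity 2) inside |z| < 2. Answer = 2

2


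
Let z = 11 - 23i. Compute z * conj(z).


Step 1: conj(z) = 11 + 23i
Step 2: z * conj(z) = 11^2 + (-23)^2
Step 3: = 121 + 529 = 650

650


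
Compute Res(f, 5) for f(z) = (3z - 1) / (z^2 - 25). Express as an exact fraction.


Step 1: Q(z) = z^2 - 25 = (z - 5)(z + 5)
Step 2: Q'(z) = 2z
Step 3: Q'(5) = 10, P(5) = 14
Step 4: Res = P(5)/Q'(5) = 14/10 = 7/5

7/5


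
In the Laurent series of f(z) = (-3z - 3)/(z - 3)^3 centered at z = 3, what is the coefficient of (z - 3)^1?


Step 1: Write the numerator in powers of (z - 3): -3z - 3 = -3(z - 3) + (-3*3 - 3) = -3(z - 3) - 12
Step 2: Divide by (z - 3)^3: f(z) = -12(z - 3)^(-3) - 3(z - 3)^(-2)
Step 3: This finite sum is the Laurent series of f about z = 3.
Step 4: Only the powers -3 and -2 appear, so the coefficient of (z - 3)^1 = 0

0


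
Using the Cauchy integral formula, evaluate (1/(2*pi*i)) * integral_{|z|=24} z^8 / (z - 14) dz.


Step 1: f(z) = z^8, a = 14 is inside |z| = 24
Step 2: By Cauchy integral formula: (1/(2pi*i)) * integral = f(a)
Step 3: f(14) = 14^8 = 1475789056

1475789056


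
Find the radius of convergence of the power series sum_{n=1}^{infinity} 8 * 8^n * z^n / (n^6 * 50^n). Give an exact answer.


Step 1: General term a_n = 8 * 8^n / (n^6 * 50^n)
Step 2: By the root test, |a_n|^(1/n) = 8^(1/n) * 8 / (n^(6/n) * 50) -> 8/50 as n -> infinity (since 8^(1/n) -> 1 and n^(6/n) -> 1)
Step 3: R = 1/lim|a_n|^(1/n) = 50/8 = 25/4

25/4


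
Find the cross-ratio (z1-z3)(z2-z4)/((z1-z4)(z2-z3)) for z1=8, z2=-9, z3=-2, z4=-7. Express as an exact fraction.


Step 1: (z1-z3)(z2-z4) = 10 * (-2) = -20
Step 2: (z1-z4)(z2-z3) = 15 * (-7) = -105
Step 3: Cross-ratio = 20/105 = 4/21

4/21


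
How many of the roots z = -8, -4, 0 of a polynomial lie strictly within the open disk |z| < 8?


Step 1: Check each root:
  z = -8: |-8| = 8 >= 8
  z = -4: |-4| = 4 < 8
  z = 0: |0| = 0 < 8
Step 2: Count = 2

2


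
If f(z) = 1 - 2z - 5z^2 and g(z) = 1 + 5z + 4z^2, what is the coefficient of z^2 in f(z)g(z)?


Step 1: z^2 term in f*g comes from: (1)*(4z^2) + (-2z)*(5z) + (-5z^2)*(1)
Step 2: = 4 - 10 - 5
Step 3: = -11

-11


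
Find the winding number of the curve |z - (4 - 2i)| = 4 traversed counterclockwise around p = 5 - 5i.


Step 1: Center c = (4, -2), radius = 4
Step 2: |p - c|^2 = 1^2 + (-3)^2 = 10
Step 3: r^2 = 16
Step 4: |p-c| < r so winding number = 1

1


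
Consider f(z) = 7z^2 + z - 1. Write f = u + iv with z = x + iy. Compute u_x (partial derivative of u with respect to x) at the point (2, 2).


Step 1: f(z) = 7(x+iy)^2 + (x+iy) - 1
Step 2: u = 7(x^2 - y^2) + x - 1
Step 3: u_x = 14x + 1
Step 4: At (2, 2): u_x = 28 + 1 = 29

29


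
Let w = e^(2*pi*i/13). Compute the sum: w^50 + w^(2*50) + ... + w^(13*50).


Step 1: The sum sum_{j=1}^{n} w^(k*j) equals n if n | k, else 0.
Step 2: Here n = 13, k = 50
Step 3: Does n divide k? 13 | 50 -> False
Step 4: Sum = 0

0


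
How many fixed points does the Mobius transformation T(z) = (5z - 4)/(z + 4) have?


Step 1: Fixed points satisfy T(z) = z
Step 2: z^2 - z + 4 = 0
Step 3: Discriminant = (-1)^2 - 4*1*4 = -15
Step 4: Number of fixed points = 2

2


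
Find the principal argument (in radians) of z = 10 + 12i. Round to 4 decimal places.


Step 1: z = 10 + 12i
Step 2: arg(z) = atan2(12, 10)
Step 3: arg(z) = 0.8761

0.8761


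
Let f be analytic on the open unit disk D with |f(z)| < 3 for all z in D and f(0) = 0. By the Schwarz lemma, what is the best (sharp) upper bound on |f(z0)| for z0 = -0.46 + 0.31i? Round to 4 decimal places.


Step 1: g = f/3 maps D -> D with g(0) = 0, so by the Schwarz lemma |g(z)| <= |z|, i.e. |f(z)| <= 3|z|; this is sharp (f(z) = 3z).
Step 2: |z0|^2 = (-0.46)^2 + 0.31^2 = 0.3077
Step 3: |z0| = sqrt(0.3077) = 0.554707
Step 4: Best bound = 3 * |z0| = 3 * 0.554707 = 1.6641

1.6641


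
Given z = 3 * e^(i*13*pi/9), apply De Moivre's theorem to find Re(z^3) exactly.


Step 1: By De Moivre's theorem, z^3 = 3^3 * e^(i*3*13*pi/9) = 27 * (cos(13*pi/3) + i*sin(13*pi/3))
Step 2: |z|^3 = 3^3 = 27
Step 3: Reduce the angle mod 2*pi: 13*pi/3 - 4*pi = pi/3
Step 4: cos(pi/3) = 1/2
Step 5: Re(z^3) = 27 * 1/2 = 27/2

27/2


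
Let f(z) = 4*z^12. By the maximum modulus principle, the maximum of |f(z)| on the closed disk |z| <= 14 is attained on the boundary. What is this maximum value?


Step 1: On |z| = 14, |f(z)| = 4 * |z|^12 = 4 * 14^12
Step 2: By maximum modulus principle, maximum is on boundary.
Step 3: Maximum = 4 * 56693912375296 = 226775649501184

226775649501184


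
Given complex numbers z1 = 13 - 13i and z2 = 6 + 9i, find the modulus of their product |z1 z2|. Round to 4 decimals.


Step 1: |z1| = sqrt(13^2 + (-13)^2) = sqrt(338)
Step 2: |z2| = sqrt(6^2 + 9^2) = sqrt(117)
Step 3: |z1*z2| = |z1|*|z2| = sqrt(338) * sqrt(117) = sqrt(338 * 117) = sqrt(39546)
Step 4: = 198.8618

198.8618


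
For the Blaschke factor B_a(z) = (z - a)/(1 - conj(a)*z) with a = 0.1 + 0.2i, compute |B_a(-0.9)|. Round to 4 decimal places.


Step 1: Numerator z0 - a = -0.9 - (0.1 + 0.2i) = -1 - 0.2i
Step 2: Denominator 1 - conj(a)*z0 = 1 - (0.1 - 0.2i)*(-0.9) = 1.09 - 0.18i
Step 3: |z0 - a|^2 = (-1)^2 + (-0.2)^2 = 1.04; |1 - conj(a)*z0|^2 = 1.09^2 + (-0.18)^2 = 1.2205
Step 4: |B_a(-0.9)| = sqrt(1.04 / 1.2205) = sqrt(0.85211)
Step 5: = 0.9231

0.9231


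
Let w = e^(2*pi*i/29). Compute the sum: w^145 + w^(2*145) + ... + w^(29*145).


Step 1: The sum sum_{j=1}^{n} w^(k*j) equals n if n | k, else 0.
Step 2: Here n = 29, k = 145
Step 3: Does n divide k? 29 | 145 -> True
Step 4: Sum = 29

29


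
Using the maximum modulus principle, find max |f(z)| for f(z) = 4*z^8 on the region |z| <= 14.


Step 1: On |z| = 14, |f(z)| = 4 * |z|^8 = 4 * 14^8
Step 2: By maximum modulus principle, maximum is on boundary.
Step 3: Maximum = 4 * 1475789056 = 5903156224

5903156224


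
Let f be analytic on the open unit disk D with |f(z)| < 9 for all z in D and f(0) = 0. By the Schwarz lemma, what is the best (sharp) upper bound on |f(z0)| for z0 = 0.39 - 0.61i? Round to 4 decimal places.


Step 1: g = f/9 maps D -> D with g(0) = 0, so by the Schwarz lemma |g(z)| <= |z|, i.e. |f(z)| <= 9|z|; this is sharp (f(z) = 9z).
Step 2: |z0|^2 = 0.39^2 + (-0.61)^2 = 0.5242
Step 3: |z0| = sqrt(0.5242) = 0.724017
Step 4: Best bound = 9 * |z0| = 9 * 0.724017 = 6.5161

6.5161


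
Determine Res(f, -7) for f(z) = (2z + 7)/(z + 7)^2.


Step 1: Pole of order 2 at z = -7
Step 2: Res = lim d/dz [(z + 7)^2 * f(z)] as z -> -7
Step 3: (z + 7)^2 * f(z) = 2z + 7
Step 4: d/dz[2z + 7] = 2

2


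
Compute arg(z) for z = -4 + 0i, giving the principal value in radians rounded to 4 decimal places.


Step 1: z = -4 + 0i
Step 2: arg(z) = atan2(0, -4)
Step 3: arg(z) = 3.1416

3.1416


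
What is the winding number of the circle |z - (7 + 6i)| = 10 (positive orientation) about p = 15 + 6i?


Step 1: Center c = (7, 6), radius = 10
Step 2: |p - c|^2 = 8^2 + 0^2 = 64
Step 3: r^2 = 100
Step 4: |p-c| < r so winding number = 1

1


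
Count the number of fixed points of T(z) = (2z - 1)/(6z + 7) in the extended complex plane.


Step 1: Fixed points satisfy T(z) = z
Step 2: 6z^2 + 5z + 1 = 0
Step 3: Discriminant = 5^2 - 4*6*1 = 1
Step 4: Number of fixed points = 2

2


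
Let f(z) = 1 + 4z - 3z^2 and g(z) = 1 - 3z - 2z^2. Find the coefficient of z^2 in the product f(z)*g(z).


Step 1: z^2 term in f*g comes from: (1)*(-2z^2) + (4z)*(-3z) + (-3z^2)*(1)
Step 2: = -2 - 12 - 3
Step 3: = -17

-17


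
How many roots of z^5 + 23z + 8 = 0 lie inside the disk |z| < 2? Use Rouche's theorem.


Step 1: On |z| = 2 the three terms have sizes |z^5| = 2^5 = 32, |23z| = 23*2 = 46, |8| = 8
Step 2: The dominant term is g(z) = 23z; let h(z) = z^5 + 8 so f = g + h
Step 3: On |z| = 2: |g| = 46 and |h| <= 32 + 8 = 40
Step 4: Since 46 > 40, |h| < |g| on |z| = 2, so by Rouche f has the same number of zeros as g inside |z| < 2
Step 5: g(z) = 23z has 1 zero (at the origin, multiplicity 1) inside |z| < 2. Answer = 1

1


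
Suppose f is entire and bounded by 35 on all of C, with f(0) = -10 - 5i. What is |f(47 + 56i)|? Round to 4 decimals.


Step 1: By Liouville's theorem, a bounded entire function is constant.
Step 2: f(z) = f(0) = -10 - 5i for all z.
Step 3: |f(w)| = |-10 - 5i| = sqrt(100 + 25)
Step 4: = 11.1803

11.1803


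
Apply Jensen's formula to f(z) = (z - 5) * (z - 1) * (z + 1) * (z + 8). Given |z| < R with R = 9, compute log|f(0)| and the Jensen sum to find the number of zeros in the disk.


Jensen's formula: (1/2pi)*integral log|f(Re^it)|dt = log|f(0)| + sum_{|a_k|<R} log(R/|a_k|)
Step 1: f(0) = (-5) * (-1) * 1 * 8 = 40
Step 2: log|f(0)| = log|5| + log|1| + log|-1| + log|-8| = 3.6889
Step 3: Zeros inside |z| < 9: 5, 1, -1, -8
Step 4: Jensen sum = log(9/5) + log(9/1) + log(9/1) + log(9/8) = 5.1
Step 5: n(R) = number of terms in the Jensen sum = count of zeros inside |z| < 9 = 4

4


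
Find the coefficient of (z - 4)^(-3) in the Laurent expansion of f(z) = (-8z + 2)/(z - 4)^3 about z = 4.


Step 1: Write the numerator in powers of (z - 4): -8z + 2 = -8(z - 4) + (-8*4 + 2) = -8(z - 4) - 30
Step 2: Divide by (z - 4)^3: f(z) = -30(z - 4)^(-3) - 8(z - 4)^(-2)
Step 3: This finite sum is the Laurent series of f about z = 4.
Step 4: Coefficient of (z - 4)^(-3) = -8*4 + 2 = -30

-30


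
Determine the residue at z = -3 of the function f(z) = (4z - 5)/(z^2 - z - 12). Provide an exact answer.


Step 1: Q(z) = z^2 - z - 12 = (z + 3)(z - 4)
Step 2: Q'(z) = 2z - 1
Step 3: Q'(-3) = -7, P(-3) = -17
Step 4: Res = P(-3)/Q'(-3) = -17/(-7) = 17/7

17/7


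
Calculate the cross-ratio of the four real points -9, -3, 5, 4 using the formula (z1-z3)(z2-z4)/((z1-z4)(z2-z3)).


Step 1: (z1-z3)(z2-z4) = (-14) * (-7) = 98
Step 2: (z1-z4)(z2-z3) = (-13) * (-8) = 104
Step 3: Cross-ratio = 98/104 = 49/52

49/52


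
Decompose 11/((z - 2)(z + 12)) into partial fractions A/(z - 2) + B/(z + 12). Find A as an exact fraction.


Step 1: Multiply both sides by (z - 2) and set z = 2
Step 2: A = 11 / (2 + 12)
Step 3: A = 11 / 14
Step 4: A = 11/14

11/14


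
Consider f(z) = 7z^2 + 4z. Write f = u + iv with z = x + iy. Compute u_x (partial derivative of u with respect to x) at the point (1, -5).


Step 1: f(z) = 7(x+iy)^2 + 4(x+iy) + 0
Step 2: u = 7(x^2 - y^2) + 4x + 0
Step 3: u_x = 14x + 4
Step 4: At (1, -5): u_x = 14 + 4 = 18

18


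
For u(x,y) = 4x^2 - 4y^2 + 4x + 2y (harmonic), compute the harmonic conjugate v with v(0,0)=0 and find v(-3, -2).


Step 1: v_x = -u_y = 8y - 2
Step 2: v_y = u_x = 8x + 4
Step 3: v = 8xy - 2x + 4y + C
Step 4: v(0,0) = 0 => C = 0
Step 5: v(-3, -2) = 46

46


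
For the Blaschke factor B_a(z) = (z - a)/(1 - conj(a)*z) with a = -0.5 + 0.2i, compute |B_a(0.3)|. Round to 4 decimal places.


Step 1: Numerator z0 - a = 0.3 - (-0.5 + 0.2i) = 0.8 - 0.2i
Step 2: Denominator 1 - conj(a)*z0 = 1 - (-0.5 - 0.2i)*0.3 = 1.15 + 0.06i
Step 3: |z0 - a|^2 = 0.8^2 + (-0.2)^2 = 0.68; |1 - conj(a)*z0|^2 = 1.15^2 + 0.06^2 = 1.3261
Step 4: |B_a(0.3)| = sqrt(0.68 / 1.3261) = sqrt(0.512782)
Step 5: = 0.7161

0.7161


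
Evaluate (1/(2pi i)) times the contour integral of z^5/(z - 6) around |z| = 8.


Step 1: f(z) = z^5, a = 6 is inside |z| = 8
Step 2: By Cauchy integral formula: (1/(2pi*i)) * integral = f(a)
Step 3: f(6) = 6^5 = 7776

7776


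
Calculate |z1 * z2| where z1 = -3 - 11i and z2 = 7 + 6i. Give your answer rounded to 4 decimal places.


Step 1: |z1| = sqrt((-3)^2 + (-11)^2) = sqrt(130)
Step 2: |z2| = sqrt(7^2 + 6^2) = sqrt(85)
Step 3: |z1*z2| = |z1|*|z2| = sqrt(130) * sqrt(85) = sqrt(130 * 85) = sqrt(11050)
Step 4: = 105.119

105.119


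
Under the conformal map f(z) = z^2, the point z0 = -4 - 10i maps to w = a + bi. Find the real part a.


Step 1: z0 = -4 - 10i
Step 2: z0^2 = (-4)^2 - (-10)^2 + 80i
Step 3: real part = 16 - 100 = -84

-84


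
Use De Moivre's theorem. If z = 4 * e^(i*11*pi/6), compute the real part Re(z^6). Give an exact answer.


Step 1: By De Moivre's theorem, z^6 = 4^6 * e^(i*6*11*pi/6) = 4096 * (cos(11*pi) + i*sin(11*pi))
Step 2: |z|^6 = 4^6 = 4096
Step 3: Reduce the angle mod 2*pi: 11*pi - 10*pi = pi
Step 4: cos(pi) = -1
Step 5: Re(z^6) = 4096 * (-1) = -4096

-4096


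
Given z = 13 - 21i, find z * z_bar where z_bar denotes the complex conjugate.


Step 1: conj(z) = 13 + 21i
Step 2: z * conj(z) = 13^2 + (-21)^2
Step 3: = 169 + 441 = 610

610


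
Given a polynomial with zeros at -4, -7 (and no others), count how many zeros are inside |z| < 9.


Step 1: Check each root:
  z = -4: |-4| = 4 < 9
  z = -7: |-7| = 7 < 9
Step 2: Count = 2

2


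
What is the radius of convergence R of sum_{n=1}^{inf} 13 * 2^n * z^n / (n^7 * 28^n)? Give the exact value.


Step 1: General term a_n = 13 * 2^n / (n^7 * 28^n)
Step 2: By the root test, |a_n|^(1/n) = 13^(1/n) * 2 / (n^(7/n) * 28) -> 2/28 as n -> infinity (since 13^(1/n) -> 1 and n^(7/n) -> 1)
Step 3: R = 1/lim|a_n|^(1/n) = 28/2 = 14

14


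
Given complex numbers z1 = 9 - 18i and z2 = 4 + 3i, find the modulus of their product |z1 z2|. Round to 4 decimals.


Step 1: |z1| = sqrt(9^2 + (-18)^2) = sqrt(405)
Step 2: |z2| = sqrt(4^2 + 3^2) = sqrt(25)
Step 3: |z1*z2| = |z1|*|z2| = sqrt(405) * sqrt(25) = sqrt(405 * 25) = sqrt(10125)
Step 4: = 100.6231

100.6231


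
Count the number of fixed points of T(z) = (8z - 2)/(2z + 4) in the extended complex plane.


Step 1: Fixed points satisfy T(z) = z
Step 2: 2z^2 - 4z + 2 = 0
Step 3: Discriminant = (-4)^2 - 4*2*2 = 0
Step 4: Number of fixed points = 1

1


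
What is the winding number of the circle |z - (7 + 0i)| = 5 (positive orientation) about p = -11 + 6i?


Step 1: Center c = (7, 0), radius = 5
Step 2: |p - c|^2 = (-18)^2 + 6^2 = 360
Step 3: r^2 = 25
Step 4: |p-c| > r so winding number = 0

0


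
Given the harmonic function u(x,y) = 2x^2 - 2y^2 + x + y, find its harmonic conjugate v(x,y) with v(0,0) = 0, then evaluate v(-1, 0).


Step 1: v_x = -u_y = 4y - 1
Step 2: v_y = u_x = 4x + 1
Step 3: v = 4xy - x + y + C
Step 4: v(0,0) = 0 => C = 0
Step 5: v(-1, 0) = 1

1


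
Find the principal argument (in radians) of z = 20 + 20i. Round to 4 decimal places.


Step 1: z = 20 + 20i
Step 2: arg(z) = atan2(20, 20)
Step 3: arg(z) = 0.7854

0.7854


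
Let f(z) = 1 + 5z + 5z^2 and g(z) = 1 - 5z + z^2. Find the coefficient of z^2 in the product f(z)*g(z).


Step 1: z^2 term in f*g comes from: (1)*(z^2) + (5z)*(-5z) + (5z^2)*(1)
Step 2: = 1 - 25 + 5
Step 3: = -19

-19


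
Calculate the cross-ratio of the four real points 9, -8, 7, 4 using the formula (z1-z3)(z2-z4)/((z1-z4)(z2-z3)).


Step 1: (z1-z3)(z2-z4) = 2 * (-12) = -24
Step 2: (z1-z4)(z2-z3) = 5 * (-15) = -75
Step 3: Cross-ratio = 24/75 = 8/25

8/25


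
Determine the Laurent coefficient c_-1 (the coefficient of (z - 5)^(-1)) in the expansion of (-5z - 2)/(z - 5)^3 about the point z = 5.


Step 1: Write the numerator in powers of (z - 5): -5z - 2 = -5(z - 5) + (-5*5 - 2) = -5(z - 5) - 27
Step 2: Divide by (z - 5)^3: f(z) = -27(z - 5)^(-3) - 5(z - 5)^(-2)
Step 3: This finite sum is the Laurent series of f about z = 5.
Step 4: Only the powers -3 and -2 appear, so the coefficient of (z - 5)^(-1) = 0

0


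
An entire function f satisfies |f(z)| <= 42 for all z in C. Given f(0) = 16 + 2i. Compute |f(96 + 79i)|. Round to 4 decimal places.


Step 1: By Liouville's theorem, a bounded entire function is constant.
Step 2: f(z) = f(0) = 16 + 2i for all z.
Step 3: |f(w)| = |16 + 2i| = sqrt(256 + 4)
Step 4: = 16.1245

16.1245


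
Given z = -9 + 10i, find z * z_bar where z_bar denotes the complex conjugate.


Step 1: conj(z) = -9 - 10i
Step 2: z * conj(z) = (-9)^2 + 10^2
Step 3: = 81 + 100 = 181

181


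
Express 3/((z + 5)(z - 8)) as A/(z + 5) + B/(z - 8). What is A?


Step 1: Multiply both sides by (z + 5) and set z = -5
Step 2: A = 3 / (-5 - 8)
Step 3: A = 3 / (-13)
Step 4: A = -3/13

-3/13


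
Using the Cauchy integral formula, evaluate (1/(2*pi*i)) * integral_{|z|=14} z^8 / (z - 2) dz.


Step 1: f(z) = z^8, a = 2 is inside |z| = 14
Step 2: By Cauchy integral formula: (1/(2pi*i)) * integral = f(a)
Step 3: f(2) = 2^8 = 256

256


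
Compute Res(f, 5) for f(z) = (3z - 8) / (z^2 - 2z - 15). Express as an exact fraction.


Step 1: Q(z) = z^2 - 2z - 15 = (z - 5)(z + 3)
Step 2: Q'(z) = 2z - 2
Step 3: Q'(5) = 8, P(5) = 7
Step 4: Res = P(5)/Q'(5) = 7/8 = 7/8

7/8
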